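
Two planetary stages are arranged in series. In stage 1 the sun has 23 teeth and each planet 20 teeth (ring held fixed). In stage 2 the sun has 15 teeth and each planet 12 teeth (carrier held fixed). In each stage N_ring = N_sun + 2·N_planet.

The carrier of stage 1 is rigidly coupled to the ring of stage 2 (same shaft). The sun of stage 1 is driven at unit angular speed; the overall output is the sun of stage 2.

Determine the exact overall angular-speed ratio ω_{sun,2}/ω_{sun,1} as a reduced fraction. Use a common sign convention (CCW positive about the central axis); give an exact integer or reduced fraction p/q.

Stage 1: N_ring = 23 + 2·20 = 63
Stage 1: 23(ω_s−ω_c) = −63(ω_r−ω_c),  ω_r=0, ω_s=1
Stage 1: 23(1−ω_c) = −63(0−ω_c)  ⇒  86ω_c = 23  ⇒  ω_c = 23/86
  ⇒ ω_c¹/ω_s¹ = 23/86
Stage 2: N_ring = 15 + 2·12 = 39
Stage 2: 15(ω_s−ω_c) = −39(ω_r−ω_c),  ω_c=0, ω_r=1
Stage 2: ω_s = 0 − (39/15)(1−0) = -13/5
  ⇒ ω_s²/ω_r² = -13/5
Coupling ω_r² = ω_c¹ ⇒ overall = 23/86 × -13/5 = -299/430

-299/430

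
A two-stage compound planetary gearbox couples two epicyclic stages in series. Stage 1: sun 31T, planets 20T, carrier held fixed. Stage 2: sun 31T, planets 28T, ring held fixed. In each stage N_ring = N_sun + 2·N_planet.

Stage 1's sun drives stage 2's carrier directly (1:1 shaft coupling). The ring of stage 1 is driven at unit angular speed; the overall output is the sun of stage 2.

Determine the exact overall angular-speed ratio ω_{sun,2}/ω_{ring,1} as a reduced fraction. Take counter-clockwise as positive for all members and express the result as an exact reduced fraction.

-8378/961

Stage 1: N_ring = 31 + 2·20 = 71
Stage 1: 31(ω_s−ω_c) = −71(ω_r−ω_c),  ω_c=0, ω_r=1
Stage 1: ω_s = 0 − (71/31)(1−0) = -71/31
  ⇒ ω_s¹/ω_r¹ = -71/31
Stage 2: N_ring = 31 + 2·28 = 87
Stage 2: 31(ω_s−ω_c) = −87(ω_r−ω_c),  ω_r=0, ω_c=1
Stage 2: ω_s = 1 − (87/31)(0−1) = 118/31
  ⇒ ω_s²/ω_c² = 118/31
Coupling ω_c² = ω_s¹ ⇒ overall = -71/31 × 118/31 = -8378/961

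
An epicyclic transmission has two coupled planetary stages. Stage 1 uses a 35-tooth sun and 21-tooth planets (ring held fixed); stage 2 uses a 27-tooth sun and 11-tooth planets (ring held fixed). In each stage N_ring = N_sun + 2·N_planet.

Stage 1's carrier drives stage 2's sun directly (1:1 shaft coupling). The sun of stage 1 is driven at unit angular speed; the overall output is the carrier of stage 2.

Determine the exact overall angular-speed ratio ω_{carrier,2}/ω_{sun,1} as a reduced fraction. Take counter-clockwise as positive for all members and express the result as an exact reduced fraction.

Stage 1: N_ring = 35 + 2·21 = 77
Stage 1: 35(ω_s−ω_c) = −77(ω_r−ω_c),  ω_r=0, ω_s=1
Stage 1: 35(1−ω_c) = −77(0−ω_c)  ⇒  112ω_c = 35  ⇒  ω_c = 5/16
  ⇒ ω_c¹/ω_s¹ = 5/16
Stage 2: N_ring = 27 + 2·11 = 49
Stage 2: 27(ω_s−ω_c) = −49(ω_r−ω_c),  ω_r=0, ω_s=1
Stage 2: 27(1−ω_c) = −49(0−ω_c)  ⇒  76ω_c = 27  ⇒  ω_c = 27/76
  ⇒ ω_c²/ω_s² = 27/76
Coupling ω_s² = ω_c¹ ⇒ overall = 5/16 × 27/76 = 135/1216

135/1216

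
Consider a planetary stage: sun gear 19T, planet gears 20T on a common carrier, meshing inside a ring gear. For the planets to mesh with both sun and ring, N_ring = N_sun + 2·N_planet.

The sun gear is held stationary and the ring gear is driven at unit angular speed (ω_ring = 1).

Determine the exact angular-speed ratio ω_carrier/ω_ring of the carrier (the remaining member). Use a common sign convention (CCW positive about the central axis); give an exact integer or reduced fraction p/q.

59/78

N_ring = 19 + 2·20 = 59
19(ω_s−ω_c) = −59(ω_r−ω_c),  ω_s=0, ω_r=1
19(0−ω_c) = −59(1−ω_c)  ⇒  78ω_c = 59  ⇒  ω_c = 59/78
ω_c/ω_r = 59/78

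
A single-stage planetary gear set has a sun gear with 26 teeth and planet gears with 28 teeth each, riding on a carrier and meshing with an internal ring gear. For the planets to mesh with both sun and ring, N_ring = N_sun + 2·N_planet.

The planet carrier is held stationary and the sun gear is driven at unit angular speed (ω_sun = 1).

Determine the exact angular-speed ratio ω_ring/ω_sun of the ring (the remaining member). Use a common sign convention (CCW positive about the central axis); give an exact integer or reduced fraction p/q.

N_ring = 26 + 2·28 = 82
26(ω_s−ω_c) = −82(ω_r−ω_c),  ω_c=0, ω_s=1
ω_r = 0 − (26/82)(1−0) = -13/41
ω_r/ω_s = -13/41

-13/41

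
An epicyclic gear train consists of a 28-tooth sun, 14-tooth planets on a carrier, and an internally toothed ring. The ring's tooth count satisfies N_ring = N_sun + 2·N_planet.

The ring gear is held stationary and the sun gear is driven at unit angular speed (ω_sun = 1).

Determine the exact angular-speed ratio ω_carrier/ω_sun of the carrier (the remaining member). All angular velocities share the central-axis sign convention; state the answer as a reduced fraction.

N_ring = 28 + 2·14 = 56
28(ω_s−ω_c) = −56(ω_r−ω_c),  ω_r=0, ω_s=1
28(1−ω_c) = −56(0−ω_c)  ⇒  84ω_c = 28  ⇒  ω_c = 1/3
ω_c/ω_s = 1/3

1/3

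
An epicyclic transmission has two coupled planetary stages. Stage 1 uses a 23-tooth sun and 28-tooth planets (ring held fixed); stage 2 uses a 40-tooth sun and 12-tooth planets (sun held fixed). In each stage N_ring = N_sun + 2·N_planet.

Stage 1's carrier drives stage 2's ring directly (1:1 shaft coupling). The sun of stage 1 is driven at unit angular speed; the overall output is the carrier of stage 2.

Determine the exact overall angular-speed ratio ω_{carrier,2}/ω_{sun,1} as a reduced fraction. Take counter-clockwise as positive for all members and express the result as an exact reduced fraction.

92/663

Stage 1: N_ring = 23 + 2·28 = 79
Stage 1: 23(ω_s−ω_c) = −79(ω_r−ω_c),  ω_r=0, ω_s=1
Stage 1: 23(1−ω_c) = −79(0−ω_c)  ⇒  102ω_c = 23  ⇒  ω_c = 23/102
  ⇒ ω_c¹/ω_s¹ = 23/102
Stage 2: N_ring = 40 + 2·12 = 64
Stage 2: 40(ω_s−ω_c) = −64(ω_r−ω_c),  ω_s=0, ω_r=1
Stage 2: 40(0−ω_c) = −64(1−ω_c)  ⇒  104ω_c = 64  ⇒  ω_c = 8/13
  ⇒ ω_c²/ω_r² = 8/13
Coupling ω_r² = ω_c¹ ⇒ overall = 23/102 × 8/13 = 92/663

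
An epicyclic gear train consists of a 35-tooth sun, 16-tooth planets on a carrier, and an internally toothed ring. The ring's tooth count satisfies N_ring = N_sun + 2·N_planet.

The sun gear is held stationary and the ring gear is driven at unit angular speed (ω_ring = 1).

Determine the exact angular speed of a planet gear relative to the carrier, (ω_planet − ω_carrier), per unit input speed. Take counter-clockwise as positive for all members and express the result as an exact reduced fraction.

2345/1632

N_ring = 35 + 2·16 = 67
35(ω_s−ω_c) = −67(ω_r−ω_c),  ω_s=0, ω_r=1
35(0−ω_c) = −67(1−ω_c)  ⇒  102ω_c = 67  ⇒  ω_c = 67/102
sun–planet: 35·(0−67/102) = −16·(ω_p−ω_c)  ⇒  ω_p−ω_c = −(35/16)·(-67/102) = 2345/1632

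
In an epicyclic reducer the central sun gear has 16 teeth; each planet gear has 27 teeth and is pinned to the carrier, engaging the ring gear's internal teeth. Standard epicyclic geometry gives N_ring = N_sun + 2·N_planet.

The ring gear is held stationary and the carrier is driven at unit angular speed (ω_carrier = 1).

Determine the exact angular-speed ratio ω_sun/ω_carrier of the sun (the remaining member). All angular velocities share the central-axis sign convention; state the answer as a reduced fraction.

43/8

N_ring = 16 + 2·27 = 70
16(ω_s−ω_c) = −70(ω_r−ω_c),  ω_r=0, ω_c=1
ω_s = 1 − (70/16)(0−1) = 43/8
ω_s/ω_c = 43/8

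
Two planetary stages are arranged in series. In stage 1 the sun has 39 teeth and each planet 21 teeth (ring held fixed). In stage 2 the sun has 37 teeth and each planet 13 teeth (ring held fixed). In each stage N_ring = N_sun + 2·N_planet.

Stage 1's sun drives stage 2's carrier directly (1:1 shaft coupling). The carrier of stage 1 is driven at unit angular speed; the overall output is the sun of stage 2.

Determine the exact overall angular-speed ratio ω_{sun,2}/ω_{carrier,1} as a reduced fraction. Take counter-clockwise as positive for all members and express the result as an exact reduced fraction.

Stage 1: N_ring = 39 + 2·21 = 81
Stage 1: 39(ω_s−ω_c) = −81(ω_r−ω_c),  ω_r=0, ω_c=1
Stage 1: ω_s = 1 − (81/39)(0−1) = 40/13
  ⇒ ω_s¹/ω_c¹ = 40/13
Stage 2: N_ring = 37 + 2·13 = 63
Stage 2: 37(ω_s−ω_c) = −63(ω_r−ω_c),  ω_r=0, ω_c=1
Stage 2: ω_s = 1 − (63/37)(0−1) = 100/37
  ⇒ ω_s²/ω_c² = 100/37
Coupling ω_c² = ω_s¹ ⇒ overall = 40/13 × 100/37 = 4000/481

4000/481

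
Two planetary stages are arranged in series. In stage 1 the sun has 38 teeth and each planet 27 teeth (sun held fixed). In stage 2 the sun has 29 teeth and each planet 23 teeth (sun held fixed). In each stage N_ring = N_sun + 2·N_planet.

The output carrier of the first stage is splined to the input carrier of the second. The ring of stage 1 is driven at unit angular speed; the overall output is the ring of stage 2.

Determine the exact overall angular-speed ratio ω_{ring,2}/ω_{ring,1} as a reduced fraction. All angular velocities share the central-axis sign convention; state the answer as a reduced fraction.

368/375

Stage 1: N_ring = 38 + 2·27 = 92
Stage 1: 38(ω_s−ω_c) = −92(ω_r−ω_c),  ω_s=0, ω_r=1
Stage 1: 38(0−ω_c) = −92(1−ω_c)  ⇒  130ω_c = 92  ⇒  ω_c = 46/65
  ⇒ ω_c¹/ω_r¹ = 46/65
Stage 2: N_ring = 29 + 2·23 = 75
Stage 2: 29(ω_s−ω_c) = −75(ω_r−ω_c),  ω_s=0, ω_c=1
Stage 2: ω_r = 1 − (29/75)(0−1) = 104/75
  ⇒ ω_r²/ω_c² = 104/75
Coupling ω_c² = ω_c¹ ⇒ overall = 46/65 × 104/75 = 368/375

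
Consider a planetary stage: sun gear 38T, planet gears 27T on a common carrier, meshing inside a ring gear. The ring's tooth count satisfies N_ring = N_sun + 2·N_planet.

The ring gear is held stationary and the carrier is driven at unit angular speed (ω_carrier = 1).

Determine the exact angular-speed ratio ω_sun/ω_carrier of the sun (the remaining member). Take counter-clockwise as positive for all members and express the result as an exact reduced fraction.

65/19

N_ring = 38 + 2·27 = 92
38(ω_s−ω_c) = −92(ω_r−ω_c),  ω_r=0, ω_c=1
ω_s = 1 − (92/38)(0−1) = 65/19
ω_s/ω_c = 65/19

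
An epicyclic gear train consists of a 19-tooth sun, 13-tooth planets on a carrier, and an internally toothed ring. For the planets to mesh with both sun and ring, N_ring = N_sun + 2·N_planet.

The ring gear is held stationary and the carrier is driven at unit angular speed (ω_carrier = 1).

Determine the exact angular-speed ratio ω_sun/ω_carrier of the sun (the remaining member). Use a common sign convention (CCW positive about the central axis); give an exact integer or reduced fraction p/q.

N_ring = 19 + 2·13 = 45
19(ω_s−ω_c) = −45(ω_r−ω_c),  ω_r=0, ω_c=1
ω_s = 1 − (45/19)(0−1) = 64/19
ω_s/ω_c = 64/19

64/19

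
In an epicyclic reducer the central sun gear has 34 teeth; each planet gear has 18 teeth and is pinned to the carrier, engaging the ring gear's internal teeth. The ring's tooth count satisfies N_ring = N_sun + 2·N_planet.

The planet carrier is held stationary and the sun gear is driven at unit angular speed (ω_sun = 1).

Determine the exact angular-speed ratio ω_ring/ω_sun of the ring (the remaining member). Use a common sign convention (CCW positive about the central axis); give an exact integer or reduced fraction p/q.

N_ring = 34 + 2·18 = 70
34(ω_s−ω_c) = −70(ω_r−ω_c),  ω_c=0, ω_s=1
ω_r = 0 − (34/70)(1−0) = -17/35
ω_r/ω_s = -17/35

-17/35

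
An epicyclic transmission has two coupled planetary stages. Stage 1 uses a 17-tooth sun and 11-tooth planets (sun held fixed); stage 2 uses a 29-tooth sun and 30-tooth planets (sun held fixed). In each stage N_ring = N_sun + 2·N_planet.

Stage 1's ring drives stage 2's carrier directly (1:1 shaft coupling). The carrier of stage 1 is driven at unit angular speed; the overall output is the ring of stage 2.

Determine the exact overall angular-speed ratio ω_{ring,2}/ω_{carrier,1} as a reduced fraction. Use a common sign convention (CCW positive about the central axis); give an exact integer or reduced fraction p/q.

Stage 1: N_ring = 17 + 2·11 = 39
Stage 1: 17(ω_s−ω_c) = −39(ω_r−ω_c),  ω_s=0, ω_c=1
Stage 1: ω_r = 1 − (17/39)(0−1) = 56/39
  ⇒ ω_r¹/ω_c¹ = 56/39
Stage 2: N_ring = 29 + 2·30 = 89
Stage 2: 29(ω_s−ω_c) = −89(ω_r−ω_c),  ω_s=0, ω_c=1
Stage 2: ω_r = 1 − (29/89)(0−1) = 118/89
  ⇒ ω_r²/ω_c² = 118/89
Coupling ω_c² = ω_r¹ ⇒ overall = 56/39 × 118/89 = 6608/3471

6608/3471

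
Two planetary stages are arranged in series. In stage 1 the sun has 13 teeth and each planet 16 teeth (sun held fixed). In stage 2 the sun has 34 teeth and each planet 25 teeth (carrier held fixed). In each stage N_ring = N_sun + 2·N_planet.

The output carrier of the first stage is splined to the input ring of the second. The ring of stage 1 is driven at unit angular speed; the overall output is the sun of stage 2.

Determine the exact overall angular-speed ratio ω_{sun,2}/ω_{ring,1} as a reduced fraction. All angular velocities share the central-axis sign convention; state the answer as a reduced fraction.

Stage 1: N_ring = 13 + 2·16 = 45
Stage 1: 13(ω_s−ω_c) = −45(ω_r−ω_c),  ω_s=0, ω_r=1
Stage 1: 13(0−ω_c) = −45(1−ω_c)  ⇒  58ω_c = 45  ⇒  ω_c = 45/58
  ⇒ ω_c¹/ω_r¹ = 45/58
Stage 2: N_ring = 34 + 2·25 = 84
Stage 2: 34(ω_s−ω_c) = −84(ω_r−ω_c),  ω_c=0, ω_r=1
Stage 2: ω_s = 0 − (84/34)(1−0) = -42/17
  ⇒ ω_s²/ω_r² = -42/17
Coupling ω_r² = ω_c¹ ⇒ overall = 45/58 × -42/17 = -945/493

-945/493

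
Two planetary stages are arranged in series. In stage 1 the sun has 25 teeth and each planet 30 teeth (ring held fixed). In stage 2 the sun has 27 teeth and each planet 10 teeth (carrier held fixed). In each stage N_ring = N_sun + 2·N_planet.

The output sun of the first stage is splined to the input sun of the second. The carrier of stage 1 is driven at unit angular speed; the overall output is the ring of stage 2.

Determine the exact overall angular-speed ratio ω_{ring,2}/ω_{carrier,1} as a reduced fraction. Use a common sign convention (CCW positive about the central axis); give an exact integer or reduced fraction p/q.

Stage 1: N_ring = 25 + 2·30 = 85
Stage 1: 25(ω_s−ω_c) = −85(ω_r−ω_c),  ω_r=0, ω_c=1
Stage 1: ω_s = 1 − (85/25)(0−1) = 22/5
  ⇒ ω_s¹/ω_c¹ = 22/5
Stage 2: N_ring = 27 + 2·10 = 47
Stage 2: 27(ω_s−ω_c) = −47(ω_r−ω_c),  ω_c=0, ω_s=1
Stage 2: ω_r = 0 − (27/47)(1−0) = -27/47
  ⇒ ω_r²/ω_s² = -27/47
Coupling ω_s² = ω_s¹ ⇒ overall = 22/5 × -27/47 = -594/235

-594/235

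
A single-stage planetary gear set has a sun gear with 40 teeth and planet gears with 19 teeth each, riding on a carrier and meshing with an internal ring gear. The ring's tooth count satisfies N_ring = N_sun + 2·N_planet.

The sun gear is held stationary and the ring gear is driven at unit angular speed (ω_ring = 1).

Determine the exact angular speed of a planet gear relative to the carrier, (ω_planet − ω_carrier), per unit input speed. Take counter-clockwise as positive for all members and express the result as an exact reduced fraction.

N_ring = 40 + 2·19 = 78
40(ω_s−ω_c) = −78(ω_r−ω_c),  ω_s=0, ω_r=1
40(0−ω_c) = −78(1−ω_c)  ⇒  118ω_c = 78  ⇒  ω_c = 39/59
sun–planet: 40·(0−39/59) = −19·(ω_p−ω_c)  ⇒  ω_p−ω_c = −(40/19)·(-39/59) = 1560/1121

1560/1121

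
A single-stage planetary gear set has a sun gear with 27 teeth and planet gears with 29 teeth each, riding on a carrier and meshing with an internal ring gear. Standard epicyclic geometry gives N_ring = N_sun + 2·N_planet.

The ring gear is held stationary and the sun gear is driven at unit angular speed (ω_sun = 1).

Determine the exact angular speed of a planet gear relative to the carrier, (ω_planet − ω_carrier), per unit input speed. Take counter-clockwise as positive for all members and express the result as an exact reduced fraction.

-2295/3248

N_ring = 27 + 2·29 = 85
27(ω_s−ω_c) = −85(ω_r−ω_c),  ω_r=0, ω_s=1
27(1−ω_c) = −85(0−ω_c)  ⇒  112ω_c = 27  ⇒  ω_c = 27/112
sun–planet: 27·(1−27/112) = −29·(ω_p−ω_c)  ⇒  ω_p−ω_c = −(27/29)·(85/112) = -2295/3248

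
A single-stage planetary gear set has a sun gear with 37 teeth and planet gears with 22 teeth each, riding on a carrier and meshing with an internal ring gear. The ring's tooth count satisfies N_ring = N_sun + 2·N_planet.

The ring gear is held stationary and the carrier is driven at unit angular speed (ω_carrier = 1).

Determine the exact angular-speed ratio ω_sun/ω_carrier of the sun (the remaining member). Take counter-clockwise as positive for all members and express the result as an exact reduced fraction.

118/37

N_ring = 37 + 2·22 = 81
37(ω_s−ω_c) = −81(ω_r−ω_c),  ω_r=0, ω_c=1
ω_s = 1 − (81/37)(0−1) = 118/37
ω_s/ω_c = 118/37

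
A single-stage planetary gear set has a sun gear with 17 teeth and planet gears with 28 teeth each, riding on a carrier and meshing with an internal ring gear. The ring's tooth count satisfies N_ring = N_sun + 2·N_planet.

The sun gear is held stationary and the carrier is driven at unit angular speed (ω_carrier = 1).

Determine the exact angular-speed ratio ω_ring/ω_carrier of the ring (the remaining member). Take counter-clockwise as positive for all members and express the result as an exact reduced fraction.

N_ring = 17 + 2·28 = 73
17(ω_s−ω_c) = −73(ω_r−ω_c),  ω_s=0, ω_c=1
ω_r = 1 − (17/73)(0−1) = 90/73
ω_r/ω_c = 90/73

90/73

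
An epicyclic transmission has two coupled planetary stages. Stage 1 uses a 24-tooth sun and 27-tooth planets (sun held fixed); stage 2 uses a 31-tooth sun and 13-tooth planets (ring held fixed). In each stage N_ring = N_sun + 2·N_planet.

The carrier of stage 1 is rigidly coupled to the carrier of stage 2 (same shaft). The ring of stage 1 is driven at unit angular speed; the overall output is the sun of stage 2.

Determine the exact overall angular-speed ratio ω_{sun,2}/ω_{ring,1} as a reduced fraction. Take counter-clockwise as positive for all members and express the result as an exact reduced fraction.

1144/527

Stage 1: N_ring = 24 + 2·27 = 78
Stage 1: 24(ω_s−ω_c) = −78(ω_r−ω_c),  ω_s=0, ω_r=1
Stage 1: 24(0−ω_c) = −78(1−ω_c)  ⇒  102ω_c = 78  ⇒  ω_c = 13/17
  ⇒ ω_c¹/ω_r¹ = 13/17
Stage 2: N_ring = 31 + 2·13 = 57
Stage 2: 31(ω_s−ω_c) = −57(ω_r−ω_c),  ω_r=0, ω_c=1
Stage 2: ω_s = 1 − (57/31)(0−1) = 88/31
  ⇒ ω_s²/ω_c² = 88/31
Coupling ω_c² = ω_c¹ ⇒ overall = 13/17 × 88/31 = 1144/527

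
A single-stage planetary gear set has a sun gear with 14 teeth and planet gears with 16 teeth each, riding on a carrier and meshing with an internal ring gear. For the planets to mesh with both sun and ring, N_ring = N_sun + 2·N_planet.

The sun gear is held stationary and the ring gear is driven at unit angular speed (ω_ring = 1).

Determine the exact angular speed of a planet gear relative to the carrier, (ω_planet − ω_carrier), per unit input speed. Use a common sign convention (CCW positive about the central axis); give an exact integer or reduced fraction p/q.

N_ring = 14 + 2·16 = 46
14(ω_s−ω_c) = −46(ω_r−ω_c),  ω_s=0, ω_r=1
14(0−ω_c) = −46(1−ω_c)  ⇒  60ω_c = 46  ⇒  ω_c = 23/30
sun–planet: 14·(0−23/30) = −16·(ω_p−ω_c)  ⇒  ω_p−ω_c = −(14/16)·(-23/30) = 161/240

161/240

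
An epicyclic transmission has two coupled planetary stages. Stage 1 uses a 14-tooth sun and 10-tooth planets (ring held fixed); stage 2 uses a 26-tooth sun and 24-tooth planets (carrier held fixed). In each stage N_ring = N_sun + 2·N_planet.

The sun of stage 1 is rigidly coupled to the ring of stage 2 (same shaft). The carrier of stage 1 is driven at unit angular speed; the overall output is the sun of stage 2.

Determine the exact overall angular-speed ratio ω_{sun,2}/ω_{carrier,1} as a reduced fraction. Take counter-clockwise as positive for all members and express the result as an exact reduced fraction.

-888/91

Stage 1: N_ring = 14 + 2·10 = 34
Stage 1: 14(ω_s−ω_c) = −34(ω_r−ω_c),  ω_r=0, ω_c=1
Stage 1: ω_s = 1 − (34/14)(0−1) = 24/7
  ⇒ ω_s¹/ω_c¹ = 24/7
Stage 2: N_ring = 26 + 2·24 = 74
Stage 2: 26(ω_s−ω_c) = −74(ω_r−ω_c),  ω_c=0, ω_r=1
Stage 2: ω_s = 0 − (74/26)(1−0) = -37/13
  ⇒ ω_s²/ω_r² = -37/13
Coupling ω_r² = ω_s¹ ⇒ overall = 24/7 × -37/13 = -888/91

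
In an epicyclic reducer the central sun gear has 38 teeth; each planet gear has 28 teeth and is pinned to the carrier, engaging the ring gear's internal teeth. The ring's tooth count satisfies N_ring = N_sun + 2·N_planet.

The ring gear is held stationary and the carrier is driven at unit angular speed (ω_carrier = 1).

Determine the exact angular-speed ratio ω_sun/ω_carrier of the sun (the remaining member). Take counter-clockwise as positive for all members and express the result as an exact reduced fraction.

66/19

N_ring = 38 + 2·28 = 94
38(ω_s−ω_c) = −94(ω_r−ω_c),  ω_r=0, ω_c=1
ω_s = 1 − (94/38)(0−1) = 66/19
ω_s/ω_c = 66/19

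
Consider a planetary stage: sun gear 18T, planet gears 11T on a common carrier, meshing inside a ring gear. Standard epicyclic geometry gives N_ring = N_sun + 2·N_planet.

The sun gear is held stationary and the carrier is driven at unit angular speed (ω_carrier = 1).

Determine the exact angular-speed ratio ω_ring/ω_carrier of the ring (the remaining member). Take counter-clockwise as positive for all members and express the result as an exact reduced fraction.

N_ring = 18 + 2·11 = 40
18(ω_s−ω_c) = −40(ω_r−ω_c),  ω_s=0, ω_c=1
ω_r = 1 − (18/40)(0−1) = 29/20
ω_r/ω_c = 29/20

29/20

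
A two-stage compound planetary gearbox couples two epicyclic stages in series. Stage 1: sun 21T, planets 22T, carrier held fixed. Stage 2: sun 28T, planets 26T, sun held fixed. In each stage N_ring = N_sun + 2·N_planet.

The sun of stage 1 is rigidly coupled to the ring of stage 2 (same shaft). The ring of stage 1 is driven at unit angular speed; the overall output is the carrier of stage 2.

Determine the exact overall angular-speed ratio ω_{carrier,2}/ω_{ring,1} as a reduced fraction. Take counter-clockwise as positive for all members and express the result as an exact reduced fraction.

-1300/567

Stage 1: N_ring = 21 + 2·22 = 65
Stage 1: 21(ω_s−ω_c) = −65(ω_r−ω_c),  ω_c=0, ω_r=1
Stage 1: ω_s = 0 − (65/21)(1−0) = -65/21
  ⇒ ω_s¹/ω_r¹ = -65/21
Stage 2: N_ring = 28 + 2·26 = 80
Stage 2: 28(ω_s−ω_c) = −80(ω_r−ω_c),  ω_s=0, ω_r=1
Stage 2: 28(0−ω_c) = −80(1−ω_c)  ⇒  108ω_c = 80  ⇒  ω_c = 20/27
  ⇒ ω_c²/ω_r² = 20/27
Coupling ω_r² = ω_s¹ ⇒ overall = -65/21 × 20/27 = -1300/567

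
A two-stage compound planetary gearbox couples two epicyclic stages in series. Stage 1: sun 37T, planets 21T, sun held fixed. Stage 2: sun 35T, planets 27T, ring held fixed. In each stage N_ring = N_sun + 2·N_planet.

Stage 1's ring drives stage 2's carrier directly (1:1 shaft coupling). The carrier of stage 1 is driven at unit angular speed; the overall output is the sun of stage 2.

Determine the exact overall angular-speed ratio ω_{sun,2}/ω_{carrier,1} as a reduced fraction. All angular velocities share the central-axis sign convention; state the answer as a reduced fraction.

Stage 1: N_ring = 37 + 2·21 = 79
Stage 1: 37(ω_s−ω_c) = −79(ω_r−ω_c),  ω_s=0, ω_c=1
Stage 1: ω_r = 1 − (37/79)(0−1) = 116/79
  ⇒ ω_r¹/ω_c¹ = 116/79
Stage 2: N_ring = 35 + 2·27 = 89
Stage 2: 35(ω_s−ω_c) = −89(ω_r−ω_c),  ω_r=0, ω_c=1
Stage 2: ω_s = 1 − (89/35)(0−1) = 124/35
  ⇒ ω_s²/ω_c² = 124/35
Coupling ω_c² = ω_r¹ ⇒ overall = 116/79 × 124/35 = 14384/2765

14384/2765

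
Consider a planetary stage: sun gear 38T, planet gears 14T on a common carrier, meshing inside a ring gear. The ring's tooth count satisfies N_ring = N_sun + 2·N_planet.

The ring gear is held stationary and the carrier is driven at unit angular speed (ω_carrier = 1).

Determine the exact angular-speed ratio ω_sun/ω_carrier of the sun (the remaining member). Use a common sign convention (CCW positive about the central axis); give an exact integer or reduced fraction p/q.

N_ring = 38 + 2·14 = 66
38(ω_s−ω_c) = −66(ω_r−ω_c),  ω_r=0, ω_c=1
ω_s = 1 − (66/38)(0−1) = 52/19
ω_s/ω_c = 52/19

52/19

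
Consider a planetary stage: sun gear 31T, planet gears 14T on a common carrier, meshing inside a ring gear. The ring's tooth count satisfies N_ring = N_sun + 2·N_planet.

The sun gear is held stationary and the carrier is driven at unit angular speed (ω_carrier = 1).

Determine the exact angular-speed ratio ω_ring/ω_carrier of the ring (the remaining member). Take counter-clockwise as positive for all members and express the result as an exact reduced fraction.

90/59

N_ring = 31 + 2·14 = 59
31(ω_s−ω_c) = −59(ω_r−ω_c),  ω_s=0, ω_c=1
ω_r = 1 − (31/59)(0−1) = 90/59
ω_r/ω_c = 90/59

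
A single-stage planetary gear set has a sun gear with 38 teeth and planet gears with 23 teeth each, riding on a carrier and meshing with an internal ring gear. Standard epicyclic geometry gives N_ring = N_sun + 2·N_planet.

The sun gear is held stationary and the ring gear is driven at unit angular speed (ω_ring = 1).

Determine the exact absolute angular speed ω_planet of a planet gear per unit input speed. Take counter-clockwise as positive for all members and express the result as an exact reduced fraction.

42/23

N_ring = 38 + 2·23 = 84
38(ω_s−ω_c) = −84(ω_r−ω_c),  ω_s=0, ω_r=1
38(0−ω_c) = −84(1−ω_c)  ⇒  122ω_c = 84  ⇒  ω_c = 42/61
sun–planet: 38·(0−42/61) = −23·(ω_p−ω_c)  ⇒  ω_p−ω_c = −(38/23)·(-42/61) = 1596/1403
ω_p = 42/61 + 1596/1403 = 42/23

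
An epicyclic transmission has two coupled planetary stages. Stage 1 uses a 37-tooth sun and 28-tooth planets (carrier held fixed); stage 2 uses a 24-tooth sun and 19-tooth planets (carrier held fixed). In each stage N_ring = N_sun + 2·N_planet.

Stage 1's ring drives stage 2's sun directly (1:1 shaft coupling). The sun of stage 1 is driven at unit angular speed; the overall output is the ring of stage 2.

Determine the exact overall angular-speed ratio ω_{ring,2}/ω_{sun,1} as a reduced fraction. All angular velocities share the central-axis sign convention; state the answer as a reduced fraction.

148/961

Stage 1: N_ring = 37 + 2·28 = 93
Stage 1: 37(ω_s−ω_c) = −93(ω_r−ω_c),  ω_c=0, ω_s=1
Stage 1: ω_r = 0 − (37/93)(1−0) = -37/93
  ⇒ ω_r¹/ω_s¹ = -37/93
Stage 2: N_ring = 24 + 2·19 = 62
Stage 2: 24(ω_s−ω_c) = −62(ω_r−ω_c),  ω_c=0, ω_s=1
Stage 2: ω_r = 0 − (24/62)(1−0) = -12/31
  ⇒ ω_r²/ω_s² = -12/31
Coupling ω_s² = ω_r¹ ⇒ overall = -37/93 × -12/31 = 148/961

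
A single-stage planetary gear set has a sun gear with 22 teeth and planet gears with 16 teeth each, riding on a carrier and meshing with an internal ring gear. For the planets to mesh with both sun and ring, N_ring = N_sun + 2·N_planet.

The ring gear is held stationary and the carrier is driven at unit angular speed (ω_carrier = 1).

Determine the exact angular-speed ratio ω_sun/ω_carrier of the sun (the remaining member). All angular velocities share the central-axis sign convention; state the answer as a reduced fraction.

38/11

N_ring = 22 + 2·16 = 54
22(ω_s−ω_c) = −54(ω_r−ω_c),  ω_r=0, ω_c=1
ω_s = 1 − (54/22)(0−1) = 38/11
ω_s/ω_c = 38/11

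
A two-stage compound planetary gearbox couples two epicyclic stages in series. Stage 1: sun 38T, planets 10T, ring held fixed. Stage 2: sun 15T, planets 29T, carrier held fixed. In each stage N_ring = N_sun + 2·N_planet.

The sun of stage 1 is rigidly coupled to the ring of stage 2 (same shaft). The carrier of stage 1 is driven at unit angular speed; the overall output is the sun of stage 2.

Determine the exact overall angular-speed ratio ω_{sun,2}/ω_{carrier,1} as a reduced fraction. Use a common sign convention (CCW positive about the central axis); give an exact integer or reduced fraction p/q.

Stage 1: N_ring = 38 + 2·10 = 58
Stage 1: 38(ω_s−ω_c) = −58(ω_r−ω_c),  ω_r=0, ω_c=1
Stage 1: ω_s = 1 − (58/38)(0−1) = 48/19
  ⇒ ω_s¹/ω_c¹ = 48/19
Stage 2: N_ring = 15 + 2·29 = 73
Stage 2: 15(ω_s−ω_c) = −73(ω_r−ω_c),  ω_c=0, ω_r=1
Stage 2: ω_s = 0 − (73/15)(1−0) = -73/15
  ⇒ ω_s²/ω_r² = -73/15
Coupling ω_r² = ω_s¹ ⇒ overall = 48/19 × -73/15 = -1168/95

-1168/95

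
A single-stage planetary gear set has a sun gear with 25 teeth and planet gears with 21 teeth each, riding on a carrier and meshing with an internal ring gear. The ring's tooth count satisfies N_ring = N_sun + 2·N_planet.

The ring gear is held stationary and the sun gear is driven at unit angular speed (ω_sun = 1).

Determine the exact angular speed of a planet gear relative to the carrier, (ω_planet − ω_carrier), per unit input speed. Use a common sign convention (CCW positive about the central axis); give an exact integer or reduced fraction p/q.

N_ring = 25 + 2·21 = 67
25(ω_s−ω_c) = −67(ω_r−ω_c),  ω_r=0, ω_s=1
25(1−ω_c) = −67(0−ω_c)  ⇒  92ω_c = 25  ⇒  ω_c = 25/92
sun–planet: 25·(1−25/92) = −21·(ω_p−ω_c)  ⇒  ω_p−ω_c = −(25/21)·(67/92) = -1675/1932

-1675/1932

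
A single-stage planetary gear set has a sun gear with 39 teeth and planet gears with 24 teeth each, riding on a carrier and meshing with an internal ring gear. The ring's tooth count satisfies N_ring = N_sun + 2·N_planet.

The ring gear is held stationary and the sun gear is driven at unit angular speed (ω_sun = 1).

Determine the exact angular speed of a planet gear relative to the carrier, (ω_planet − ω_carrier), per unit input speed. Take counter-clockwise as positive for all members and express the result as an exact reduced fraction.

N_ring = 39 + 2·24 = 87
39(ω_s−ω_c) = −87(ω_r−ω_c),  ω_r=0, ω_s=1
39(1−ω_c) = −87(0−ω_c)  ⇒  126ω_c = 39  ⇒  ω_c = 13/42
sun–planet: 39·(1−13/42) = −24·(ω_p−ω_c)  ⇒  ω_p−ω_c = −(39/24)·(29/42) = -377/336

-377/336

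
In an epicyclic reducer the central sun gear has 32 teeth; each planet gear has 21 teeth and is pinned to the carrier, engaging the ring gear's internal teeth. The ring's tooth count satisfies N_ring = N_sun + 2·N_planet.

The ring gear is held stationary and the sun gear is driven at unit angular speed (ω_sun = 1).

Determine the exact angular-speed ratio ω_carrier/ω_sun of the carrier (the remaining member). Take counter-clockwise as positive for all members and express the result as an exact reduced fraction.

16/53

N_ring = 32 + 2·21 = 74
32(ω_s−ω_c) = −74(ω_r−ω_c),  ω_r=0, ω_s=1
32(1−ω_c) = −74(0−ω_c)  ⇒  106ω_c = 32  ⇒  ω_c = 16/53
ω_c/ω_s = 16/53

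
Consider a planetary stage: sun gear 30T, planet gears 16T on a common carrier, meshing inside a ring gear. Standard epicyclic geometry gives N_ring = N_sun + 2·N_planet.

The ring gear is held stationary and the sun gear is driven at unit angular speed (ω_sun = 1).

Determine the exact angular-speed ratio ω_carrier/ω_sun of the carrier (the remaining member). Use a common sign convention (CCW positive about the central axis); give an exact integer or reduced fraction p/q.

N_ring = 30 + 2·16 = 62
30(ω_s−ω_c) = −62(ω_r−ω_c),  ω_r=0, ω_s=1
30(1−ω_c) = −62(0−ω_c)  ⇒  92ω_c = 30  ⇒  ω_c = 15/46
ω_c/ω_s = 15/46

15/46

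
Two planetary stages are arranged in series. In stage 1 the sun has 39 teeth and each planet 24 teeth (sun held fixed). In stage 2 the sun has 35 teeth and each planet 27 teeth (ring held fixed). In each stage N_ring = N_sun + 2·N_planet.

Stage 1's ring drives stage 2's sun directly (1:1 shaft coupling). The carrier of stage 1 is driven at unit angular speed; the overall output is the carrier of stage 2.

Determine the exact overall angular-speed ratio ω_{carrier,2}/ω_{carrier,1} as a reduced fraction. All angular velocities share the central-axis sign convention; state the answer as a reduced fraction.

Stage 1: N_ring = 39 + 2·24 = 87
Stage 1: 39(ω_s−ω_c) = −87(ω_r−ω_c),  ω_s=0, ω_c=1
Stage 1: ω_r = 1 − (39/87)(0−1) = 42/29
  ⇒ ω_r¹/ω_c¹ = 42/29
Stage 2: N_ring = 35 + 2·27 = 89
Stage 2: 35(ω_s−ω_c) = −89(ω_r−ω_c),  ω_r=0, ω_s=1
Stage 2: 35(1−ω_c) = −89(0−ω_c)  ⇒  124ω_c = 35  ⇒  ω_c = 35/124
  ⇒ ω_c²/ω_s² = 35/124
Coupling ω_s² = ω_r¹ ⇒ overall = 42/29 × 35/124 = 735/1798

735/1798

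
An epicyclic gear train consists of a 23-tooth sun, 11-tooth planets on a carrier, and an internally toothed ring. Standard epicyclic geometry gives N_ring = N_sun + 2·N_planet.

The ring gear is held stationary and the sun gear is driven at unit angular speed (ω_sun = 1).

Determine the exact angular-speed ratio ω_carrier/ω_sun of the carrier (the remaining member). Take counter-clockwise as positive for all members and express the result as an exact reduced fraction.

N_ring = 23 + 2·11 = 45
23(ω_s−ω_c) = −45(ω_r−ω_c),  ω_r=0, ω_s=1
23(1−ω_c) = −45(0−ω_c)  ⇒  68ω_c = 23  ⇒  ω_c = 23/68
ω_c/ω_s = 23/68

23/68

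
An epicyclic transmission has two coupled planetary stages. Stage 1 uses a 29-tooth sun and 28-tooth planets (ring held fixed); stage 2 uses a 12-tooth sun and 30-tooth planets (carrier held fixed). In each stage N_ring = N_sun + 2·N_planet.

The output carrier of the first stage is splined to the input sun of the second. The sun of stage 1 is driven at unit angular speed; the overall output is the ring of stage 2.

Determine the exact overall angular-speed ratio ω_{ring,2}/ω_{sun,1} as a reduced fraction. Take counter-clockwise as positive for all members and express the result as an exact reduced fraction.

Stage 1: N_ring = 29 + 2·28 = 85
Stage 1: 29(ω_s−ω_c) = −85(ω_r−ω_c),  ω_r=0, ω_s=1
Stage 1: 29(1−ω_c) = −85(0−ω_c)  ⇒  114ω_c = 29  ⇒  ω_c = 29/114
  ⇒ ω_c¹/ω_s¹ = 29/114
Stage 2: N_ring = 12 + 2·30 = 72
Stage 2: 12(ω_s−ω_c) = −72(ω_r−ω_c),  ω_c=0, ω_s=1
Stage 2: ω_r = 0 − (12/72)(1−0) = -1/6
  ⇒ ω_r²/ω_s² = -1/6
Coupling ω_s² = ω_c¹ ⇒ overall = 29/114 × -1/6 = -29/684

-29/684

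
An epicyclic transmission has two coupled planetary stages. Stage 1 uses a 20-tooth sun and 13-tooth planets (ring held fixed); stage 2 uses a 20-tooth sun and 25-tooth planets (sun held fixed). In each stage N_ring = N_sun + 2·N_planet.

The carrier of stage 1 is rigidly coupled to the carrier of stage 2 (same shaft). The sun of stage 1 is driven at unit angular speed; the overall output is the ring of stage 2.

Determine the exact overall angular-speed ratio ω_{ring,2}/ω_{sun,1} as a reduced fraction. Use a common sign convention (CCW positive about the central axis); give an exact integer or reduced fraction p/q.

30/77

Stage 1: N_ring = 20 + 2·13 = 46
Stage 1: 20(ω_s−ω_c) = −46(ω_r−ω_c),  ω_r=0, ω_s=1
Stage 1: 20(1−ω_c) = −46(0−ω_c)  ⇒  66ω_c = 20  ⇒  ω_c = 10/33
  ⇒ ω_c¹/ω_s¹ = 10/33
Stage 2: N_ring = 20 + 2·25 = 70
Stage 2: 20(ω_s−ω_c) = −70(ω_r−ω_c),  ω_s=0, ω_c=1
Stage 2: ω_r = 1 − (20/70)(0−1) = 9/7
  ⇒ ω_r²/ω_c² = 9/7
Coupling ω_c² = ω_c¹ ⇒ overall = 10/33 × 9/7 = 30/77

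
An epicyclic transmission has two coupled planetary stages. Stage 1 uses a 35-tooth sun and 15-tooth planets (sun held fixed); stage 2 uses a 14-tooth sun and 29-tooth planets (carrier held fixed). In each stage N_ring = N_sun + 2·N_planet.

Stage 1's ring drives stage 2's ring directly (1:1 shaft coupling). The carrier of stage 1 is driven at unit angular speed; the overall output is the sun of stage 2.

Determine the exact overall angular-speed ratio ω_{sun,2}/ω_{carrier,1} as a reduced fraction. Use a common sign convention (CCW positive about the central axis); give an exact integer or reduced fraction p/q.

-720/91

Stage 1: N_ring = 35 + 2·15 = 65
Stage 1: 35(ω_s−ω_c) = −65(ω_r−ω_c),  ω_s=0, ω_c=1
Stage 1: ω_r = 1 − (35/65)(0−1) = 20/13
  ⇒ ω_r¹/ω_c¹ = 20/13
Stage 2: N_ring = 14 + 2·29 = 72
Stage 2: 14(ω_s−ω_c) = −72(ω_r−ω_c),  ω_c=0, ω_r=1
Stage 2: ω_s = 0 − (72/14)(1−0) = -36/7
  ⇒ ω_s²/ω_r² = -36/7
Coupling ω_r² = ω_r¹ ⇒ overall = 20/13 × -36/7 = -720/91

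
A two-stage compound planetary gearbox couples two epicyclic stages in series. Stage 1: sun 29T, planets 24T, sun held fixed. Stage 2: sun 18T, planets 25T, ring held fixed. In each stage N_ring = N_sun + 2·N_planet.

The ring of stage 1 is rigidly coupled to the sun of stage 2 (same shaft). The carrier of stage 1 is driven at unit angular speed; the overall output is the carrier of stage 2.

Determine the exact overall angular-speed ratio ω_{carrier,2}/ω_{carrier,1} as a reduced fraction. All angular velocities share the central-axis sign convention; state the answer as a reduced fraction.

Stage 1: N_ring = 29 + 2·24 = 77
Stage 1: 29(ω_s−ω_c) = −77(ω_r−ω_c),  ω_s=0, ω_c=1
Stage 1: ω_r = 1 − (29/77)(0−1) = 106/77
  ⇒ ω_r¹/ω_c¹ = 106/77
Stage 2: N_ring = 18 + 2·25 = 68
Stage 2: 18(ω_s−ω_c) = −68(ω_r−ω_c),  ω_r=0, ω_s=1
Stage 2: 18(1−ω_c) = −68(0−ω_c)  ⇒  86ω_c = 18  ⇒  ω_c = 9/43
  ⇒ ω_c²/ω_s² = 9/43
Coupling ω_s² = ω_r¹ ⇒ overall = 106/77 × 9/43 = 954/3311

954/3311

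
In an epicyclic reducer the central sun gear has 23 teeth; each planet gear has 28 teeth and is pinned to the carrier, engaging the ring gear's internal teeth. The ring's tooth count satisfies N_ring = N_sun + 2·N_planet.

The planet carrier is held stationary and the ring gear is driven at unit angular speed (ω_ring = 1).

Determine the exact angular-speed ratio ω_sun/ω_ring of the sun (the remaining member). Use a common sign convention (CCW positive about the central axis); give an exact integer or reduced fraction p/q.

-79/23

N_ring = 23 + 2·28 = 79
23(ω_s−ω_c) = −79(ω_r−ω_c),  ω_c=0, ω_r=1
ω_s = 0 − (79/23)(1−0) = -79/23
ω_s/ω_r = -79/23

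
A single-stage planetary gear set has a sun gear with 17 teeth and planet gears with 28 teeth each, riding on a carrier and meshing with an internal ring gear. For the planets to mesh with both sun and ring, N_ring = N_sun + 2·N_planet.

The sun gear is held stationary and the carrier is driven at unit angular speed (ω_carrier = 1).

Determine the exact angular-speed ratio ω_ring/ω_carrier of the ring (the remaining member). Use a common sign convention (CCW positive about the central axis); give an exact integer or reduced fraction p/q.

N_ring = 17 + 2·28 = 73
17(ω_s−ω_c) = −73(ω_r−ω_c),  ω_s=0, ω_c=1
ω_r = 1 − (17/73)(0−1) = 90/73
ω_r/ω_c = 90/73

90/73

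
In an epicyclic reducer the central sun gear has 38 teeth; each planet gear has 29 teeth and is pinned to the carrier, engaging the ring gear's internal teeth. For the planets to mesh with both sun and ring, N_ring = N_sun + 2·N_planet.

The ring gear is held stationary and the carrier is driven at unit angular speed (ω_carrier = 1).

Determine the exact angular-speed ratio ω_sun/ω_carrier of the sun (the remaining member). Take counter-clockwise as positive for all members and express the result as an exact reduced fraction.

N_ring = 38 + 2·29 = 96
38(ω_s−ω_c) = −96(ω_r−ω_c),  ω_r=0, ω_c=1
ω_s = 1 − (96/38)(0−1) = 67/19
ω_s/ω_c = 67/19

67/19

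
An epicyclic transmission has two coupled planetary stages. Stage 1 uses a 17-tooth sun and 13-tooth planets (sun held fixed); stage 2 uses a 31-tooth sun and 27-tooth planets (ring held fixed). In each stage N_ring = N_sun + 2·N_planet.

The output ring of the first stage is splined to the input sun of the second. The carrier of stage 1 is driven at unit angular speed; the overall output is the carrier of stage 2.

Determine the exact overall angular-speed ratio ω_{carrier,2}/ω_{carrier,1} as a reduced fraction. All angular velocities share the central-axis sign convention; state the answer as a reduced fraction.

Stage 1: N_ring = 17 + 2·13 = 43
Stage 1: 17(ω_s−ω_c) = −43(ω_r−ω_c),  ω_s=0, ω_c=1
Stage 1: ω_r = 1 − (17/43)(0−1) = 60/43
  ⇒ ω_r¹/ω_c¹ = 60/43
Stage 2: N_ring = 31 + 2·27 = 85
Stage 2: 31(ω_s−ω_c) = −85(ω_r−ω_c),  ω_r=0, ω_s=1
Stage 2: 31(1−ω_c) = −85(0−ω_c)  ⇒  116ω_c = 31  ⇒  ω_c = 31/116
  ⇒ ω_c²/ω_s² = 31/116
Coupling ω_s² = ω_r¹ ⇒ overall = 60/43 × 31/116 = 465/1247

465/1247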